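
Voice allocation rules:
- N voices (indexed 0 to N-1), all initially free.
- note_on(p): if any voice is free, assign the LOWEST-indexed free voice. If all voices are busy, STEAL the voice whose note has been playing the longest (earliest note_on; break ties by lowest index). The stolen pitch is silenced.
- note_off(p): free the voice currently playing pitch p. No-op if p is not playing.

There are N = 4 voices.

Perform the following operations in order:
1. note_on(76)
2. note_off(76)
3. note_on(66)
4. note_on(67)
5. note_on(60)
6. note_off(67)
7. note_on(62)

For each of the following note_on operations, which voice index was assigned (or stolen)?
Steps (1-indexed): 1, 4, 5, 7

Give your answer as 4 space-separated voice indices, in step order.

Answer: 0 1 2 1

Derivation:
Op 1: note_on(76): voice 0 is free -> assigned | voices=[76 - - -]
Op 2: note_off(76): free voice 0 | voices=[- - - -]
Op 3: note_on(66): voice 0 is free -> assigned | voices=[66 - - -]
Op 4: note_on(67): voice 1 is free -> assigned | voices=[66 67 - -]
Op 5: note_on(60): voice 2 is free -> assigned | voices=[66 67 60 -]
Op 6: note_off(67): free voice 1 | voices=[66 - 60 -]
Op 7: note_on(62): voice 1 is free -> assigned | voices=[66 62 60 -]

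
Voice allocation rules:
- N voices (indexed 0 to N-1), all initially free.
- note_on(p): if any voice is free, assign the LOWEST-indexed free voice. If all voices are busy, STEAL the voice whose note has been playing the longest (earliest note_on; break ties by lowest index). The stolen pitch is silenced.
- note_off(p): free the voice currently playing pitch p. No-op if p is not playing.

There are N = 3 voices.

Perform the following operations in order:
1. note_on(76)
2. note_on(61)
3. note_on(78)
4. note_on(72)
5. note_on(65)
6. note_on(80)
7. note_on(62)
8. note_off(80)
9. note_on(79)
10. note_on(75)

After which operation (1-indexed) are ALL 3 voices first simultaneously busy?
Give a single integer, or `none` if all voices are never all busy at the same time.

Op 1: note_on(76): voice 0 is free -> assigned | voices=[76 - -]
Op 2: note_on(61): voice 1 is free -> assigned | voices=[76 61 -]
Op 3: note_on(78): voice 2 is free -> assigned | voices=[76 61 78]
Op 4: note_on(72): all voices busy, STEAL voice 0 (pitch 76, oldest) -> assign | voices=[72 61 78]
Op 5: note_on(65): all voices busy, STEAL voice 1 (pitch 61, oldest) -> assign | voices=[72 65 78]
Op 6: note_on(80): all voices busy, STEAL voice 2 (pitch 78, oldest) -> assign | voices=[72 65 80]
Op 7: note_on(62): all voices busy, STEAL voice 0 (pitch 72, oldest) -> assign | voices=[62 65 80]
Op 8: note_off(80): free voice 2 | voices=[62 65 -]
Op 9: note_on(79): voice 2 is free -> assigned | voices=[62 65 79]
Op 10: note_on(75): all voices busy, STEAL voice 1 (pitch 65, oldest) -> assign | voices=[62 75 79]

Answer: 3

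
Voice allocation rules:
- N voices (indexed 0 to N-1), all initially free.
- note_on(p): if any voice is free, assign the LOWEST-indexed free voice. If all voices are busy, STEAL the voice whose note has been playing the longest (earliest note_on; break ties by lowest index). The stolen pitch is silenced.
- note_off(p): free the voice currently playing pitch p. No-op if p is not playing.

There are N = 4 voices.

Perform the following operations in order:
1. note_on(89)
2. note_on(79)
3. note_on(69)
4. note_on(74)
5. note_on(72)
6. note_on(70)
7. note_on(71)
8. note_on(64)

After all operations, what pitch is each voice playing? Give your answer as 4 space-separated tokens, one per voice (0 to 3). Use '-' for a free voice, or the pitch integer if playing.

Op 1: note_on(89): voice 0 is free -> assigned | voices=[89 - - -]
Op 2: note_on(79): voice 1 is free -> assigned | voices=[89 79 - -]
Op 3: note_on(69): voice 2 is free -> assigned | voices=[89 79 69 -]
Op 4: note_on(74): voice 3 is free -> assigned | voices=[89 79 69 74]
Op 5: note_on(72): all voices busy, STEAL voice 0 (pitch 89, oldest) -> assign | voices=[72 79 69 74]
Op 6: note_on(70): all voices busy, STEAL voice 1 (pitch 79, oldest) -> assign | voices=[72 70 69 74]
Op 7: note_on(71): all voices busy, STEAL voice 2 (pitch 69, oldest) -> assign | voices=[72 70 71 74]
Op 8: note_on(64): all voices busy, STEAL voice 3 (pitch 74, oldest) -> assign | voices=[72 70 71 64]

Answer: 72 70 71 64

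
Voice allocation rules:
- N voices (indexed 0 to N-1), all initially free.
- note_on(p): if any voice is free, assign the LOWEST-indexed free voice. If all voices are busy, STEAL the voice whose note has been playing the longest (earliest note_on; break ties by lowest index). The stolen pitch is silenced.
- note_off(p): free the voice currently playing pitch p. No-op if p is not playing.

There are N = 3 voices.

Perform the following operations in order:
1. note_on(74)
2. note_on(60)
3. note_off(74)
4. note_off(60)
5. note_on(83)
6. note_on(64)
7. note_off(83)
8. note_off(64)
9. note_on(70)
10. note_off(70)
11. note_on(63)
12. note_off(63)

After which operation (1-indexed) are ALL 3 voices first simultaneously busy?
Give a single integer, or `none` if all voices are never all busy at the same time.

Answer: none

Derivation:
Op 1: note_on(74): voice 0 is free -> assigned | voices=[74 - -]
Op 2: note_on(60): voice 1 is free -> assigned | voices=[74 60 -]
Op 3: note_off(74): free voice 0 | voices=[- 60 -]
Op 4: note_off(60): free voice 1 | voices=[- - -]
Op 5: note_on(83): voice 0 is free -> assigned | voices=[83 - -]
Op 6: note_on(64): voice 1 is free -> assigned | voices=[83 64 -]
Op 7: note_off(83): free voice 0 | voices=[- 64 -]
Op 8: note_off(64): free voice 1 | voices=[- - -]
Op 9: note_on(70): voice 0 is free -> assigned | voices=[70 - -]
Op 10: note_off(70): free voice 0 | voices=[- - -]
Op 11: note_on(63): voice 0 is free -> assigned | voices=[63 - -]
Op 12: note_off(63): free voice 0 | voices=[- - -]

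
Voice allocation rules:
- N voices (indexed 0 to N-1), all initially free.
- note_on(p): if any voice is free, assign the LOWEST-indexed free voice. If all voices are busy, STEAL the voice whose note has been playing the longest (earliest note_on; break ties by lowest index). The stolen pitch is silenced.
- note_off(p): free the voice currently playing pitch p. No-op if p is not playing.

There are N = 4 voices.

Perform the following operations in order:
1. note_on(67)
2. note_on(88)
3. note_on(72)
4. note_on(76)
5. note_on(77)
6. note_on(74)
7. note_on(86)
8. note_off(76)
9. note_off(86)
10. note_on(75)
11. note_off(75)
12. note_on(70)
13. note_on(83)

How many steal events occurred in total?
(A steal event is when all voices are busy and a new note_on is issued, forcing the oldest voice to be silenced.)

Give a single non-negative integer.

Answer: 3

Derivation:
Op 1: note_on(67): voice 0 is free -> assigned | voices=[67 - - -]
Op 2: note_on(88): voice 1 is free -> assigned | voices=[67 88 - -]
Op 3: note_on(72): voice 2 is free -> assigned | voices=[67 88 72 -]
Op 4: note_on(76): voice 3 is free -> assigned | voices=[67 88 72 76]
Op 5: note_on(77): all voices busy, STEAL voice 0 (pitch 67, oldest) -> assign | voices=[77 88 72 76]
Op 6: note_on(74): all voices busy, STEAL voice 1 (pitch 88, oldest) -> assign | voices=[77 74 72 76]
Op 7: note_on(86): all voices busy, STEAL voice 2 (pitch 72, oldest) -> assign | voices=[77 74 86 76]
Op 8: note_off(76): free voice 3 | voices=[77 74 86 -]
Op 9: note_off(86): free voice 2 | voices=[77 74 - -]
Op 10: note_on(75): voice 2 is free -> assigned | voices=[77 74 75 -]
Op 11: note_off(75): free voice 2 | voices=[77 74 - -]
Op 12: note_on(70): voice 2 is free -> assigned | voices=[77 74 70 -]
Op 13: note_on(83): voice 3 is free -> assigned | voices=[77 74 70 83]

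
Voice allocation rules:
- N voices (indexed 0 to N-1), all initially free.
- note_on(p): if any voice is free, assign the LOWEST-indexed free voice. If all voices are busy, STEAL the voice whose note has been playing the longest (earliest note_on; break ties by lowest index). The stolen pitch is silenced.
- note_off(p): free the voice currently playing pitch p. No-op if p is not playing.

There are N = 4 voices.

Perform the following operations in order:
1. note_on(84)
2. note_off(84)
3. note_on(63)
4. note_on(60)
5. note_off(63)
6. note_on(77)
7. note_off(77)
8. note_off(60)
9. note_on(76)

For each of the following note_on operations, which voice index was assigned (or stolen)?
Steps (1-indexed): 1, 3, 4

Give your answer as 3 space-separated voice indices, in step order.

Op 1: note_on(84): voice 0 is free -> assigned | voices=[84 - - -]
Op 2: note_off(84): free voice 0 | voices=[- - - -]
Op 3: note_on(63): voice 0 is free -> assigned | voices=[63 - - -]
Op 4: note_on(60): voice 1 is free -> assigned | voices=[63 60 - -]
Op 5: note_off(63): free voice 0 | voices=[- 60 - -]
Op 6: note_on(77): voice 0 is free -> assigned | voices=[77 60 - -]
Op 7: note_off(77): free voice 0 | voices=[- 60 - -]
Op 8: note_off(60): free voice 1 | voices=[- - - -]
Op 9: note_on(76): voice 0 is free -> assigned | voices=[76 - - -]

Answer: 0 0 1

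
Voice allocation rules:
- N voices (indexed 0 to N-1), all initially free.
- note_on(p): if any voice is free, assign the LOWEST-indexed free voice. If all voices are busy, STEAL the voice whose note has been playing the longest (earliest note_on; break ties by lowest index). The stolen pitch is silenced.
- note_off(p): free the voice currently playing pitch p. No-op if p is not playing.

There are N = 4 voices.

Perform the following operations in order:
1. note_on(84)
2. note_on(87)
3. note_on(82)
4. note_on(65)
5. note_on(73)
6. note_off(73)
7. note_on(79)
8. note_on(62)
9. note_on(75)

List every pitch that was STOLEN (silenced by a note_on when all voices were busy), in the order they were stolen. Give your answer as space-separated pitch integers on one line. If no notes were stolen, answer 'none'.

Answer: 84 87 82

Derivation:
Op 1: note_on(84): voice 0 is free -> assigned | voices=[84 - - -]
Op 2: note_on(87): voice 1 is free -> assigned | voices=[84 87 - -]
Op 3: note_on(82): voice 2 is free -> assigned | voices=[84 87 82 -]
Op 4: note_on(65): voice 3 is free -> assigned | voices=[84 87 82 65]
Op 5: note_on(73): all voices busy, STEAL voice 0 (pitch 84, oldest) -> assign | voices=[73 87 82 65]
Op 6: note_off(73): free voice 0 | voices=[- 87 82 65]
Op 7: note_on(79): voice 0 is free -> assigned | voices=[79 87 82 65]
Op 8: note_on(62): all voices busy, STEAL voice 1 (pitch 87, oldest) -> assign | voices=[79 62 82 65]
Op 9: note_on(75): all voices busy, STEAL voice 2 (pitch 82, oldest) -> assign | voices=[79 62 75 65]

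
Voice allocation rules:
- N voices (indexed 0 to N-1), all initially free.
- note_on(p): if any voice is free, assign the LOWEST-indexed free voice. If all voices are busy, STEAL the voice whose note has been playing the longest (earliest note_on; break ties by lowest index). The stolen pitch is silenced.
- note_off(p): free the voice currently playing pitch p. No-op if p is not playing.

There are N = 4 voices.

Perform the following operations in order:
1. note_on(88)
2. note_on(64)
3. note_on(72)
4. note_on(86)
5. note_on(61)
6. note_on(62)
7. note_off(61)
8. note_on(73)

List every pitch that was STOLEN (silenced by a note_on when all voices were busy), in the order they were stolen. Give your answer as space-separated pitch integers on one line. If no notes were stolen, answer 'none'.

Op 1: note_on(88): voice 0 is free -> assigned | voices=[88 - - -]
Op 2: note_on(64): voice 1 is free -> assigned | voices=[88 64 - -]
Op 3: note_on(72): voice 2 is free -> assigned | voices=[88 64 72 -]
Op 4: note_on(86): voice 3 is free -> assigned | voices=[88 64 72 86]
Op 5: note_on(61): all voices busy, STEAL voice 0 (pitch 88, oldest) -> assign | voices=[61 64 72 86]
Op 6: note_on(62): all voices busy, STEAL voice 1 (pitch 64, oldest) -> assign | voices=[61 62 72 86]
Op 7: note_off(61): free voice 0 | voices=[- 62 72 86]
Op 8: note_on(73): voice 0 is free -> assigned | voices=[73 62 72 86]

Answer: 88 64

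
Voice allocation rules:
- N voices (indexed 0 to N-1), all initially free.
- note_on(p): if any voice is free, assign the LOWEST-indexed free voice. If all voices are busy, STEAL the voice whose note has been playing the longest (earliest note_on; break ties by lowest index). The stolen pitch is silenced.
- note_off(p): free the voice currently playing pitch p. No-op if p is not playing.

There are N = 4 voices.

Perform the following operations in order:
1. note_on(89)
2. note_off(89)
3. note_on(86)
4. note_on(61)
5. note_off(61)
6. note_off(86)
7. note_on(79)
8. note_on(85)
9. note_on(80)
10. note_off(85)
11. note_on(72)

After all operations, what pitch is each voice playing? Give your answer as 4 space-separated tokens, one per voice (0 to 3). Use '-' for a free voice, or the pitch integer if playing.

Answer: 79 72 80 -

Derivation:
Op 1: note_on(89): voice 0 is free -> assigned | voices=[89 - - -]
Op 2: note_off(89): free voice 0 | voices=[- - - -]
Op 3: note_on(86): voice 0 is free -> assigned | voices=[86 - - -]
Op 4: note_on(61): voice 1 is free -> assigned | voices=[86 61 - -]
Op 5: note_off(61): free voice 1 | voices=[86 - - -]
Op 6: note_off(86): free voice 0 | voices=[- - - -]
Op 7: note_on(79): voice 0 is free -> assigned | voices=[79 - - -]
Op 8: note_on(85): voice 1 is free -> assigned | voices=[79 85 - -]
Op 9: note_on(80): voice 2 is free -> assigned | voices=[79 85 80 -]
Op 10: note_off(85): free voice 1 | voices=[79 - 80 -]
Op 11: note_on(72): voice 1 is free -> assigned | voices=[79 72 80 -]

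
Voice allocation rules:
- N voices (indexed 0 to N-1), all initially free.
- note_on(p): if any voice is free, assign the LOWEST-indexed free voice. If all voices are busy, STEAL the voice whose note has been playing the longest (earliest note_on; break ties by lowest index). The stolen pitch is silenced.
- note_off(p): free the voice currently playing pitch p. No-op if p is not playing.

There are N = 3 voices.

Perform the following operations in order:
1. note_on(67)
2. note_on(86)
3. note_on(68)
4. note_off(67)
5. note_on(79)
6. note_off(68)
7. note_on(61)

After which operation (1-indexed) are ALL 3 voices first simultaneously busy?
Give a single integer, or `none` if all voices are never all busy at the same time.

Op 1: note_on(67): voice 0 is free -> assigned | voices=[67 - -]
Op 2: note_on(86): voice 1 is free -> assigned | voices=[67 86 -]
Op 3: note_on(68): voice 2 is free -> assigned | voices=[67 86 68]
Op 4: note_off(67): free voice 0 | voices=[- 86 68]
Op 5: note_on(79): voice 0 is free -> assigned | voices=[79 86 68]
Op 6: note_off(68): free voice 2 | voices=[79 86 -]
Op 7: note_on(61): voice 2 is free -> assigned | voices=[79 86 61]

Answer: 3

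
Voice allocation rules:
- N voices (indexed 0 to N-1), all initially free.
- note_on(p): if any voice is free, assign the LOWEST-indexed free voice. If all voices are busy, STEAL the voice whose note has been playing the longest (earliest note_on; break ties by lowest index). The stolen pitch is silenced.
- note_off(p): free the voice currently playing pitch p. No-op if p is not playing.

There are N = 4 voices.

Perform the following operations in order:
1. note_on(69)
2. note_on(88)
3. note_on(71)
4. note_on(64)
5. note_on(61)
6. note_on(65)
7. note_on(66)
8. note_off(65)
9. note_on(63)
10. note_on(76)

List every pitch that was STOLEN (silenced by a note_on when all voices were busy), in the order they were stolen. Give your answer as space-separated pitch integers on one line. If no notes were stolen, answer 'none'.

Op 1: note_on(69): voice 0 is free -> assigned | voices=[69 - - -]
Op 2: note_on(88): voice 1 is free -> assigned | voices=[69 88 - -]
Op 3: note_on(71): voice 2 is free -> assigned | voices=[69 88 71 -]
Op 4: note_on(64): voice 3 is free -> assigned | voices=[69 88 71 64]
Op 5: note_on(61): all voices busy, STEAL voice 0 (pitch 69, oldest) -> assign | voices=[61 88 71 64]
Op 6: note_on(65): all voices busy, STEAL voice 1 (pitch 88, oldest) -> assign | voices=[61 65 71 64]
Op 7: note_on(66): all voices busy, STEAL voice 2 (pitch 71, oldest) -> assign | voices=[61 65 66 64]
Op 8: note_off(65): free voice 1 | voices=[61 - 66 64]
Op 9: note_on(63): voice 1 is free -> assigned | voices=[61 63 66 64]
Op 10: note_on(76): all voices busy, STEAL voice 3 (pitch 64, oldest) -> assign | voices=[61 63 66 76]

Answer: 69 88 71 64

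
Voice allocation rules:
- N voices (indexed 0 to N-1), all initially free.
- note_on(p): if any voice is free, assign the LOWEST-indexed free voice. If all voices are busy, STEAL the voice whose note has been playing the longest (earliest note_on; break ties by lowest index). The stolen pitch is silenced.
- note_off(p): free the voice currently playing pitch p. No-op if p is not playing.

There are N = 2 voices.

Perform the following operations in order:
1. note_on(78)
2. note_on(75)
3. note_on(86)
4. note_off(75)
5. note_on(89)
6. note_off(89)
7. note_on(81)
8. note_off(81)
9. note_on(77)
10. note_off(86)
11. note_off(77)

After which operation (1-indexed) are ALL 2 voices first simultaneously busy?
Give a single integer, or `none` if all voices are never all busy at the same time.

Op 1: note_on(78): voice 0 is free -> assigned | voices=[78 -]
Op 2: note_on(75): voice 1 is free -> assigned | voices=[78 75]
Op 3: note_on(86): all voices busy, STEAL voice 0 (pitch 78, oldest) -> assign | voices=[86 75]
Op 4: note_off(75): free voice 1 | voices=[86 -]
Op 5: note_on(89): voice 1 is free -> assigned | voices=[86 89]
Op 6: note_off(89): free voice 1 | voices=[86 -]
Op 7: note_on(81): voice 1 is free -> assigned | voices=[86 81]
Op 8: note_off(81): free voice 1 | voices=[86 -]
Op 9: note_on(77): voice 1 is free -> assigned | voices=[86 77]
Op 10: note_off(86): free voice 0 | voices=[- 77]
Op 11: note_off(77): free voice 1 | voices=[- -]

Answer: 2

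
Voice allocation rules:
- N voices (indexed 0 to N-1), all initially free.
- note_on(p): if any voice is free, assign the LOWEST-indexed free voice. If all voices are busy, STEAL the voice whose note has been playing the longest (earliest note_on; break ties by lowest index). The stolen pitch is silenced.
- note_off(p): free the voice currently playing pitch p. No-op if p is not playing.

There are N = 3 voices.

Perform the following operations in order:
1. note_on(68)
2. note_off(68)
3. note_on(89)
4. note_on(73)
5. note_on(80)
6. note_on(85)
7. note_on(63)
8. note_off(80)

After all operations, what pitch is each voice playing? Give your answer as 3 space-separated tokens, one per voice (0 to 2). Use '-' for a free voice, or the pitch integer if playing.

Answer: 85 63 -

Derivation:
Op 1: note_on(68): voice 0 is free -> assigned | voices=[68 - -]
Op 2: note_off(68): free voice 0 | voices=[- - -]
Op 3: note_on(89): voice 0 is free -> assigned | voices=[89 - -]
Op 4: note_on(73): voice 1 is free -> assigned | voices=[89 73 -]
Op 5: note_on(80): voice 2 is free -> assigned | voices=[89 73 80]
Op 6: note_on(85): all voices busy, STEAL voice 0 (pitch 89, oldest) -> assign | voices=[85 73 80]
Op 7: note_on(63): all voices busy, STEAL voice 1 (pitch 73, oldest) -> assign | voices=[85 63 80]
Op 8: note_off(80): free voice 2 | voices=[85 63 -]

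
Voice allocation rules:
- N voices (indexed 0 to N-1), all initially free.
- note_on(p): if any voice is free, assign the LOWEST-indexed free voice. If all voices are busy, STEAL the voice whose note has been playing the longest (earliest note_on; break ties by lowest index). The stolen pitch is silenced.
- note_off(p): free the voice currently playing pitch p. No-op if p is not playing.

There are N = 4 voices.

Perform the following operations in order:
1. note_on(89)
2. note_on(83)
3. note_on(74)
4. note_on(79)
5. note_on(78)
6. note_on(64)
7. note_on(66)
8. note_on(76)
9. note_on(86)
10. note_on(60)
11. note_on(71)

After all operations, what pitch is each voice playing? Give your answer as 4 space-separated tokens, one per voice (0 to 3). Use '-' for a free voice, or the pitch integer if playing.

Op 1: note_on(89): voice 0 is free -> assigned | voices=[89 - - -]
Op 2: note_on(83): voice 1 is free -> assigned | voices=[89 83 - -]
Op 3: note_on(74): voice 2 is free -> assigned | voices=[89 83 74 -]
Op 4: note_on(79): voice 3 is free -> assigned | voices=[89 83 74 79]
Op 5: note_on(78): all voices busy, STEAL voice 0 (pitch 89, oldest) -> assign | voices=[78 83 74 79]
Op 6: note_on(64): all voices busy, STEAL voice 1 (pitch 83, oldest) -> assign | voices=[78 64 74 79]
Op 7: note_on(66): all voices busy, STEAL voice 2 (pitch 74, oldest) -> assign | voices=[78 64 66 79]
Op 8: note_on(76): all voices busy, STEAL voice 3 (pitch 79, oldest) -> assign | voices=[78 64 66 76]
Op 9: note_on(86): all voices busy, STEAL voice 0 (pitch 78, oldest) -> assign | voices=[86 64 66 76]
Op 10: note_on(60): all voices busy, STEAL voice 1 (pitch 64, oldest) -> assign | voices=[86 60 66 76]
Op 11: note_on(71): all voices busy, STEAL voice 2 (pitch 66, oldest) -> assign | voices=[86 60 71 76]

Answer: 86 60 71 76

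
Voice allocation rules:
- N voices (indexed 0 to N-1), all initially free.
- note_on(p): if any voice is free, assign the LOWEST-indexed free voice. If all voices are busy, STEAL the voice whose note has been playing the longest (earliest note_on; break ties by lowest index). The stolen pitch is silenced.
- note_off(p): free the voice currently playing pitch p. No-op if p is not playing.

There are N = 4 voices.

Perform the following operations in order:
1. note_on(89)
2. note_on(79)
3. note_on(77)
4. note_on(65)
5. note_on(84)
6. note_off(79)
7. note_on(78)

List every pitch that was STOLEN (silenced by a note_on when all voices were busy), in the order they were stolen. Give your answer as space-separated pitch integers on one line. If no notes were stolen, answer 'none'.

Op 1: note_on(89): voice 0 is free -> assigned | voices=[89 - - -]
Op 2: note_on(79): voice 1 is free -> assigned | voices=[89 79 - -]
Op 3: note_on(77): voice 2 is free -> assigned | voices=[89 79 77 -]
Op 4: note_on(65): voice 3 is free -> assigned | voices=[89 79 77 65]
Op 5: note_on(84): all voices busy, STEAL voice 0 (pitch 89, oldest) -> assign | voices=[84 79 77 65]
Op 6: note_off(79): free voice 1 | voices=[84 - 77 65]
Op 7: note_on(78): voice 1 is free -> assigned | voices=[84 78 77 65]

Answer: 89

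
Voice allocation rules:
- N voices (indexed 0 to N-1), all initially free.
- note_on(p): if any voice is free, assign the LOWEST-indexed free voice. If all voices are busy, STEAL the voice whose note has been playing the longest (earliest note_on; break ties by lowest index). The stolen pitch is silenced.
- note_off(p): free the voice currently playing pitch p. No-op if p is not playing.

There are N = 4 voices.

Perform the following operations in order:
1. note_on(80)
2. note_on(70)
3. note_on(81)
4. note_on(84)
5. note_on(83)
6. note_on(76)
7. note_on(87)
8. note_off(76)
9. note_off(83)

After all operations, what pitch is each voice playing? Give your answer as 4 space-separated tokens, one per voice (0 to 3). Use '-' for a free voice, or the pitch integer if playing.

Answer: - - 87 84

Derivation:
Op 1: note_on(80): voice 0 is free -> assigned | voices=[80 - - -]
Op 2: note_on(70): voice 1 is free -> assigned | voices=[80 70 - -]
Op 3: note_on(81): voice 2 is free -> assigned | voices=[80 70 81 -]
Op 4: note_on(84): voice 3 is free -> assigned | voices=[80 70 81 84]
Op 5: note_on(83): all voices busy, STEAL voice 0 (pitch 80, oldest) -> assign | voices=[83 70 81 84]
Op 6: note_on(76): all voices busy, STEAL voice 1 (pitch 70, oldest) -> assign | voices=[83 76 81 84]
Op 7: note_on(87): all voices busy, STEAL voice 2 (pitch 81, oldest) -> assign | voices=[83 76 87 84]
Op 8: note_off(76): free voice 1 | voices=[83 - 87 84]
Op 9: note_off(83): free voice 0 | voices=[- - 87 84]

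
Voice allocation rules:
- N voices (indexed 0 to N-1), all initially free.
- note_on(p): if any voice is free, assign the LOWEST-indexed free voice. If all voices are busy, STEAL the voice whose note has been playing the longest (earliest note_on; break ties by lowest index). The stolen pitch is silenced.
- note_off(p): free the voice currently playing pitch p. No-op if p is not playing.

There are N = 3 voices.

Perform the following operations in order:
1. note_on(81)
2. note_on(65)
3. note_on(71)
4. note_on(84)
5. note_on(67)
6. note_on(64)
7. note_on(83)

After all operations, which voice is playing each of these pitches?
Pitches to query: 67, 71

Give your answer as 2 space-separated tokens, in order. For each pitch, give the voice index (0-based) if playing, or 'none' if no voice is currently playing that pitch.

Answer: 1 none

Derivation:
Op 1: note_on(81): voice 0 is free -> assigned | voices=[81 - -]
Op 2: note_on(65): voice 1 is free -> assigned | voices=[81 65 -]
Op 3: note_on(71): voice 2 is free -> assigned | voices=[81 65 71]
Op 4: note_on(84): all voices busy, STEAL voice 0 (pitch 81, oldest) -> assign | voices=[84 65 71]
Op 5: note_on(67): all voices busy, STEAL voice 1 (pitch 65, oldest) -> assign | voices=[84 67 71]
Op 6: note_on(64): all voices busy, STEAL voice 2 (pitch 71, oldest) -> assign | voices=[84 67 64]
Op 7: note_on(83): all voices busy, STEAL voice 0 (pitch 84, oldest) -> assign | voices=[83 67 64]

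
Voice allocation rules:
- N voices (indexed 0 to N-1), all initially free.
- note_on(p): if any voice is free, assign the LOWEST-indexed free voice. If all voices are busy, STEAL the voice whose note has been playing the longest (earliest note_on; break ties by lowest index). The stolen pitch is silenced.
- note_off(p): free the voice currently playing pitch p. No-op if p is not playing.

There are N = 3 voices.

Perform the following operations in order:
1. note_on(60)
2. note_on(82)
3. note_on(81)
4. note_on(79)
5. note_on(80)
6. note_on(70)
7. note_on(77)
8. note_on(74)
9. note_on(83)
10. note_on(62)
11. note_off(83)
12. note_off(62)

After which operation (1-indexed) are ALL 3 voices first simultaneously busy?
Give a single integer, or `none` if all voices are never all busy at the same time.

Op 1: note_on(60): voice 0 is free -> assigned | voices=[60 - -]
Op 2: note_on(82): voice 1 is free -> assigned | voices=[60 82 -]
Op 3: note_on(81): voice 2 is free -> assigned | voices=[60 82 81]
Op 4: note_on(79): all voices busy, STEAL voice 0 (pitch 60, oldest) -> assign | voices=[79 82 81]
Op 5: note_on(80): all voices busy, STEAL voice 1 (pitch 82, oldest) -> assign | voices=[79 80 81]
Op 6: note_on(70): all voices busy, STEAL voice 2 (pitch 81, oldest) -> assign | voices=[79 80 70]
Op 7: note_on(77): all voices busy, STEAL voice 0 (pitch 79, oldest) -> assign | voices=[77 80 70]
Op 8: note_on(74): all voices busy, STEAL voice 1 (pitch 80, oldest) -> assign | voices=[77 74 70]
Op 9: note_on(83): all voices busy, STEAL voice 2 (pitch 70, oldest) -> assign | voices=[77 74 83]
Op 10: note_on(62): all voices busy, STEAL voice 0 (pitch 77, oldest) -> assign | voices=[62 74 83]
Op 11: note_off(83): free voice 2 | voices=[62 74 -]
Op 12: note_off(62): free voice 0 | voices=[- 74 -]

Answer: 3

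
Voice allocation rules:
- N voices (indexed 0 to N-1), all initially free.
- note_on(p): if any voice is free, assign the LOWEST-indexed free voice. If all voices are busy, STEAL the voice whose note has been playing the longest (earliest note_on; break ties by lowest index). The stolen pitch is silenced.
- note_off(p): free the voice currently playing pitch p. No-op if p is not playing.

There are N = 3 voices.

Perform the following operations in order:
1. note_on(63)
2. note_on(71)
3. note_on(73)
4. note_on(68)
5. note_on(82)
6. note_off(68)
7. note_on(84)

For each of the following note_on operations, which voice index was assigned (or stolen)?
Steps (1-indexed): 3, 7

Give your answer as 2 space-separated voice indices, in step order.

Op 1: note_on(63): voice 0 is free -> assigned | voices=[63 - -]
Op 2: note_on(71): voice 1 is free -> assigned | voices=[63 71 -]
Op 3: note_on(73): voice 2 is free -> assigned | voices=[63 71 73]
Op 4: note_on(68): all voices busy, STEAL voice 0 (pitch 63, oldest) -> assign | voices=[68 71 73]
Op 5: note_on(82): all voices busy, STEAL voice 1 (pitch 71, oldest) -> assign | voices=[68 82 73]
Op 6: note_off(68): free voice 0 | voices=[- 82 73]
Op 7: note_on(84): voice 0 is free -> assigned | voices=[84 82 73]

Answer: 2 0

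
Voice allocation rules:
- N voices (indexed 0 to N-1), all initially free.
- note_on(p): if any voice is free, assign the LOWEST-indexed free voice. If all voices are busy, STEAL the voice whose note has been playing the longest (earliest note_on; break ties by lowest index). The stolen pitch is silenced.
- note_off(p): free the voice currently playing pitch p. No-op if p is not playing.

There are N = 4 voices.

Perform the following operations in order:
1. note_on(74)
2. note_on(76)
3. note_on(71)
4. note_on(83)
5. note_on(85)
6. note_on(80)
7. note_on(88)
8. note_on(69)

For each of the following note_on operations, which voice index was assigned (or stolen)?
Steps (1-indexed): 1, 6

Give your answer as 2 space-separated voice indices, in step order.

Answer: 0 1

Derivation:
Op 1: note_on(74): voice 0 is free -> assigned | voices=[74 - - -]
Op 2: note_on(76): voice 1 is free -> assigned | voices=[74 76 - -]
Op 3: note_on(71): voice 2 is free -> assigned | voices=[74 76 71 -]
Op 4: note_on(83): voice 3 is free -> assigned | voices=[74 76 71 83]
Op 5: note_on(85): all voices busy, STEAL voice 0 (pitch 74, oldest) -> assign | voices=[85 76 71 83]
Op 6: note_on(80): all voices busy, STEAL voice 1 (pitch 76, oldest) -> assign | voices=[85 80 71 83]
Op 7: note_on(88): all voices busy, STEAL voice 2 (pitch 71, oldest) -> assign | voices=[85 80 88 83]
Op 8: note_on(69): all voices busy, STEAL voice 3 (pitch 83, oldest) -> assign | voices=[85 80 88 69]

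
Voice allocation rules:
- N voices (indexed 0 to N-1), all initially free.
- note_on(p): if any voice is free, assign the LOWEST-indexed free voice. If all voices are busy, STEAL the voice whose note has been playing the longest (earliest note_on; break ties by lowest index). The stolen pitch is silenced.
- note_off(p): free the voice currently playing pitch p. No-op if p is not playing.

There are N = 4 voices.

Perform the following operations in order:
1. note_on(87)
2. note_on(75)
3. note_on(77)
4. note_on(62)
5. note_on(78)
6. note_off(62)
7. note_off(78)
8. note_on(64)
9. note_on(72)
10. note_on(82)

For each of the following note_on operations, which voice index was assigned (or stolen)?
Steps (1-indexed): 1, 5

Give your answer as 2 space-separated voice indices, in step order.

Answer: 0 0

Derivation:
Op 1: note_on(87): voice 0 is free -> assigned | voices=[87 - - -]
Op 2: note_on(75): voice 1 is free -> assigned | voices=[87 75 - -]
Op 3: note_on(77): voice 2 is free -> assigned | voices=[87 75 77 -]
Op 4: note_on(62): voice 3 is free -> assigned | voices=[87 75 77 62]
Op 5: note_on(78): all voices busy, STEAL voice 0 (pitch 87, oldest) -> assign | voices=[78 75 77 62]
Op 6: note_off(62): free voice 3 | voices=[78 75 77 -]
Op 7: note_off(78): free voice 0 | voices=[- 75 77 -]
Op 8: note_on(64): voice 0 is free -> assigned | voices=[64 75 77 -]
Op 9: note_on(72): voice 3 is free -> assigned | voices=[64 75 77 72]
Op 10: note_on(82): all voices busy, STEAL voice 1 (pitch 75, oldest) -> assign | voices=[64 82 77 72]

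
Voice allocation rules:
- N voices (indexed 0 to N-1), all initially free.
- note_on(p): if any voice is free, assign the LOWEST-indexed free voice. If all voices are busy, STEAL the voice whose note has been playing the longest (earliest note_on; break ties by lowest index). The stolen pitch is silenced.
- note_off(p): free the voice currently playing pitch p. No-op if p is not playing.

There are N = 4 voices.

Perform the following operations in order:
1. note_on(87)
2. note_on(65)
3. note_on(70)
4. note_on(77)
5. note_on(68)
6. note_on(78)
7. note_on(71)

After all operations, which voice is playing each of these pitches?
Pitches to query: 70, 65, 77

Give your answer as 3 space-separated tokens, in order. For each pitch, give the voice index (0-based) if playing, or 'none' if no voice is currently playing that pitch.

Answer: none none 3

Derivation:
Op 1: note_on(87): voice 0 is free -> assigned | voices=[87 - - -]
Op 2: note_on(65): voice 1 is free -> assigned | voices=[87 65 - -]
Op 3: note_on(70): voice 2 is free -> assigned | voices=[87 65 70 -]
Op 4: note_on(77): voice 3 is free -> assigned | voices=[87 65 70 77]
Op 5: note_on(68): all voices busy, STEAL voice 0 (pitch 87, oldest) -> assign | voices=[68 65 70 77]
Op 6: note_on(78): all voices busy, STEAL voice 1 (pitch 65, oldest) -> assign | voices=[68 78 70 77]
Op 7: note_on(71): all voices busy, STEAL voice 2 (pitch 70, oldest) -> assign | voices=[68 78 71 77]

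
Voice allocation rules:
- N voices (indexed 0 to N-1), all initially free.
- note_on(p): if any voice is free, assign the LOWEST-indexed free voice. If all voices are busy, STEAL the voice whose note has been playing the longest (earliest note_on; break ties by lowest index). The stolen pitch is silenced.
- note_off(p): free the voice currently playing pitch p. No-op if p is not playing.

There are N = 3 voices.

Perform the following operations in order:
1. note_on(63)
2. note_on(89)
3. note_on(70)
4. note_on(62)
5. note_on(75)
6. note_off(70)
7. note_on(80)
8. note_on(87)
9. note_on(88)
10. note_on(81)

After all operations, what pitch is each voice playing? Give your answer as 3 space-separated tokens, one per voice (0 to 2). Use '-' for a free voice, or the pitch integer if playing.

Answer: 87 88 81

Derivation:
Op 1: note_on(63): voice 0 is free -> assigned | voices=[63 - -]
Op 2: note_on(89): voice 1 is free -> assigned | voices=[63 89 -]
Op 3: note_on(70): voice 2 is free -> assigned | voices=[63 89 70]
Op 4: note_on(62): all voices busy, STEAL voice 0 (pitch 63, oldest) -> assign | voices=[62 89 70]
Op 5: note_on(75): all voices busy, STEAL voice 1 (pitch 89, oldest) -> assign | voices=[62 75 70]
Op 6: note_off(70): free voice 2 | voices=[62 75 -]
Op 7: note_on(80): voice 2 is free -> assigned | voices=[62 75 80]
Op 8: note_on(87): all voices busy, STEAL voice 0 (pitch 62, oldest) -> assign | voices=[87 75 80]
Op 9: note_on(88): all voices busy, STEAL voice 1 (pitch 75, oldest) -> assign | voices=[87 88 80]
Op 10: note_on(81): all voices busy, STEAL voice 2 (pitch 80, oldest) -> assign | voices=[87 88 81]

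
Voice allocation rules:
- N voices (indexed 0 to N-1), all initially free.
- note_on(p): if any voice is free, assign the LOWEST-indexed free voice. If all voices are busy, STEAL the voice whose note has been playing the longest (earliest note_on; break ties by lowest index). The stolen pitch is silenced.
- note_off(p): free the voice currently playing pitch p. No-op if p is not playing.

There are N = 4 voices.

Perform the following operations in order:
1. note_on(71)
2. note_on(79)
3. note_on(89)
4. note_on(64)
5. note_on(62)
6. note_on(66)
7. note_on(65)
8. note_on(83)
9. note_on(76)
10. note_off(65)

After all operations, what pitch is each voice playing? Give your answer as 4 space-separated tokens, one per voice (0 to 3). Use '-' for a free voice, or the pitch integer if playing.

Answer: 76 66 - 83

Derivation:
Op 1: note_on(71): voice 0 is free -> assigned | voices=[71 - - -]
Op 2: note_on(79): voice 1 is free -> assigned | voices=[71 79 - -]
Op 3: note_on(89): voice 2 is free -> assigned | voices=[71 79 89 -]
Op 4: note_on(64): voice 3 is free -> assigned | voices=[71 79 89 64]
Op 5: note_on(62): all voices busy, STEAL voice 0 (pitch 71, oldest) -> assign | voices=[62 79 89 64]
Op 6: note_on(66): all voices busy, STEAL voice 1 (pitch 79, oldest) -> assign | voices=[62 66 89 64]
Op 7: note_on(65): all voices busy, STEAL voice 2 (pitch 89, oldest) -> assign | voices=[62 66 65 64]
Op 8: note_on(83): all voices busy, STEAL voice 3 (pitch 64, oldest) -> assign | voices=[62 66 65 83]
Op 9: note_on(76): all voices busy, STEAL voice 0 (pitch 62, oldest) -> assign | voices=[76 66 65 83]
Op 10: note_off(65): free voice 2 | voices=[76 66 - 83]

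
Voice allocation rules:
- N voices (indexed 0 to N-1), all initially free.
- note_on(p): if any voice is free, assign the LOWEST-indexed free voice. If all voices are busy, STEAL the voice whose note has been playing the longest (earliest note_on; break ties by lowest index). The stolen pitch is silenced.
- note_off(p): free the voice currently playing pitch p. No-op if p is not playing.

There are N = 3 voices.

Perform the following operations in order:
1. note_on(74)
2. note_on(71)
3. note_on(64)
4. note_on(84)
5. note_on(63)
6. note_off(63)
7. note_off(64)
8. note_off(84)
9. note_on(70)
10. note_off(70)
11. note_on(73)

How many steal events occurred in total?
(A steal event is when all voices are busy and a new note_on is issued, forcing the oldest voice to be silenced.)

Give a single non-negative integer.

Op 1: note_on(74): voice 0 is free -> assigned | voices=[74 - -]
Op 2: note_on(71): voice 1 is free -> assigned | voices=[74 71 -]
Op 3: note_on(64): voice 2 is free -> assigned | voices=[74 71 64]
Op 4: note_on(84): all voices busy, STEAL voice 0 (pitch 74, oldest) -> assign | voices=[84 71 64]
Op 5: note_on(63): all voices busy, STEAL voice 1 (pitch 71, oldest) -> assign | voices=[84 63 64]
Op 6: note_off(63): free voice 1 | voices=[84 - 64]
Op 7: note_off(64): free voice 2 | voices=[84 - -]
Op 8: note_off(84): free voice 0 | voices=[- - -]
Op 9: note_on(70): voice 0 is free -> assigned | voices=[70 - -]
Op 10: note_off(70): free voice 0 | voices=[- - -]
Op 11: note_on(73): voice 0 is free -> assigned | voices=[73 - -]

Answer: 2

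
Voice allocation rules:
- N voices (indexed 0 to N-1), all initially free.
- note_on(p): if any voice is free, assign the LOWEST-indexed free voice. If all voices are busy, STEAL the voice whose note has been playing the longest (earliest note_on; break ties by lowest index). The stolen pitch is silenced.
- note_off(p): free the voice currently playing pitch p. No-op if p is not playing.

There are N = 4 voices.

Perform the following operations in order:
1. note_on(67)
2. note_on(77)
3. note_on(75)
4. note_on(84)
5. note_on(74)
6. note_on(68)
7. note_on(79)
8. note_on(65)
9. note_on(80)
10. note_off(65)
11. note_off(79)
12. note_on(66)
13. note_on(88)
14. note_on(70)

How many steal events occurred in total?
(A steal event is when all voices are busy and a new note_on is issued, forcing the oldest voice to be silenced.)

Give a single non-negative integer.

Answer: 6

Derivation:
Op 1: note_on(67): voice 0 is free -> assigned | voices=[67 - - -]
Op 2: note_on(77): voice 1 is free -> assigned | voices=[67 77 - -]
Op 3: note_on(75): voice 2 is free -> assigned | voices=[67 77 75 -]
Op 4: note_on(84): voice 3 is free -> assigned | voices=[67 77 75 84]
Op 5: note_on(74): all voices busy, STEAL voice 0 (pitch 67, oldest) -> assign | voices=[74 77 75 84]
Op 6: note_on(68): all voices busy, STEAL voice 1 (pitch 77, oldest) -> assign | voices=[74 68 75 84]
Op 7: note_on(79): all voices busy, STEAL voice 2 (pitch 75, oldest) -> assign | voices=[74 68 79 84]
Op 8: note_on(65): all voices busy, STEAL voice 3 (pitch 84, oldest) -> assign | voices=[74 68 79 65]
Op 9: note_on(80): all voices busy, STEAL voice 0 (pitch 74, oldest) -> assign | voices=[80 68 79 65]
Op 10: note_off(65): free voice 3 | voices=[80 68 79 -]
Op 11: note_off(79): free voice 2 | voices=[80 68 - -]
Op 12: note_on(66): voice 2 is free -> assigned | voices=[80 68 66 -]
Op 13: note_on(88): voice 3 is free -> assigned | voices=[80 68 66 88]
Op 14: note_on(70): all voices busy, STEAL voice 1 (pitch 68, oldest) -> assign | voices=[80 70 66 88]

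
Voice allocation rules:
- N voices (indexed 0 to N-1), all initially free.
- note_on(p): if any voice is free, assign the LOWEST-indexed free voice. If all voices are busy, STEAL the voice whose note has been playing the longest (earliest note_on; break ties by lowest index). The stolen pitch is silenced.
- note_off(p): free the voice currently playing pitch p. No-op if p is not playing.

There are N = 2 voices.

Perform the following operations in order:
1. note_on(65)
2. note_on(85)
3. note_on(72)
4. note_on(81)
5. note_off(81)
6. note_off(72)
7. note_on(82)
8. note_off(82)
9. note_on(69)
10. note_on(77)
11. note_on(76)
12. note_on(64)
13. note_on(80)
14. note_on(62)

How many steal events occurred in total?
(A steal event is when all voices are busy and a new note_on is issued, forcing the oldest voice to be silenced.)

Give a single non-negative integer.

Answer: 6

Derivation:
Op 1: note_on(65): voice 0 is free -> assigned | voices=[65 -]
Op 2: note_on(85): voice 1 is free -> assigned | voices=[65 85]
Op 3: note_on(72): all voices busy, STEAL voice 0 (pitch 65, oldest) -> assign | voices=[72 85]
Op 4: note_on(81): all voices busy, STEAL voice 1 (pitch 85, oldest) -> assign | voices=[72 81]
Op 5: note_off(81): free voice 1 | voices=[72 -]
Op 6: note_off(72): free voice 0 | voices=[- -]
Op 7: note_on(82): voice 0 is free -> assigned | voices=[82 -]
Op 8: note_off(82): free voice 0 | voices=[- -]
Op 9: note_on(69): voice 0 is free -> assigned | voices=[69 -]
Op 10: note_on(77): voice 1 is free -> assigned | voices=[69 77]
Op 11: note_on(76): all voices busy, STEAL voice 0 (pitch 69, oldest) -> assign | voices=[76 77]
Op 12: note_on(64): all voices busy, STEAL voice 1 (pitch 77, oldest) -> assign | voices=[76 64]
Op 13: note_on(80): all voices busy, STEAL voice 0 (pitch 76, oldest) -> assign | voices=[80 64]
Op 14: note_on(62): all voices busy, STEAL voice 1 (pitch 64, oldest) -> assign | voices=[80 62]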